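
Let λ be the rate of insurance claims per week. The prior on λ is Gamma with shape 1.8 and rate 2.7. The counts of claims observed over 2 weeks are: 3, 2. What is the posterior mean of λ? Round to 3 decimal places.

The Poisson likelihood adds the total count to the shape and the number of exposure periods to the rate. Here ∑xᵢ = 5 and n = 2, so shape 1.8→6.8 and rate 2.7→4.7.
E[λ | data] = 6.8/4.7 = 1.447.

Posterior mean ≈ 1.447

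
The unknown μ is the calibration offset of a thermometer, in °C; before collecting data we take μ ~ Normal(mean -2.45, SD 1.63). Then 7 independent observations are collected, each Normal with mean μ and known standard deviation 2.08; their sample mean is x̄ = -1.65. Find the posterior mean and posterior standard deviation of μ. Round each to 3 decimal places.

Posterior mean ≈ -1.801; posterior SD ≈ 0.708

With known σ, the Normal prior is conjugate. Weight on the data is w = (n/σ²)/(n/σ² + 1/τ₀²) = 1.61797/(1.61797+0.376378) = 0.81128.
Posterior mean = w·x̄ + (1−w)·μ₀ = 0.81128·-1.65 + 0.18872·-2.45 = -1.801. Posterior variance = 1/(1.61797+0.376378) = 0.501416, so SD = 0.708.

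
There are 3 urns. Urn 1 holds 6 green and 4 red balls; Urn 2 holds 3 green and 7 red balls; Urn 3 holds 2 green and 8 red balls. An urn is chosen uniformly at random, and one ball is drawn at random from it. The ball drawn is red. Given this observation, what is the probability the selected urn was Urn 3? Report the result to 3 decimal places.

P(red|Urn 1) = 0.4; P(red|Urn 2) = 0.7; P(red|Urn 3) = 0.8.
Prior × likelihood for each source: 0.333333·0.4=0.1333, 0.333333·0.7=0.2333, 0.333333·0.8=0.2667. Summing gives P(red) = 0.63333.
P(Urn 3 | red) = 0.2667 / 0.63333 = 0.421.

Posterior probability ≈ 0.421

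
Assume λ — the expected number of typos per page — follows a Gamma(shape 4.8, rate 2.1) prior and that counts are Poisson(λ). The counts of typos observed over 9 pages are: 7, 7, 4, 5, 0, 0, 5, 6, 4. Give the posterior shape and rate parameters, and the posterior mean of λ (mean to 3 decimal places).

Posterior: Gamma(shape=42.8, rate=11.1); mean ≈ 3.856

Total count ∑xᵢ = 38 over n = 9 pages.
Gamma is conjugate to the Poisson likelihood: posterior is Gamma(shape = 4.8+38 = 42.8, rate = 2.1+9 = 11.1).
E[λ | data] = 42.8/11.1 = 3.856.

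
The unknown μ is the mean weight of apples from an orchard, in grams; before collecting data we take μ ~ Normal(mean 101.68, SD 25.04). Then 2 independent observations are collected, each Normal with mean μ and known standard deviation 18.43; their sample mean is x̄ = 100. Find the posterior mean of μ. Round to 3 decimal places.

Posterior mean ≈ 100.358

With known σ, the Normal prior is conjugate. Weight on the data is w = (n/σ²)/(n/σ² + 1/τ₀²) = 0.00588816/(0.00588816+0.00159489) = 0.78687.
Posterior mean = w·x̄ + (1−w)·μ₀ = 0.78687·100 + 0.21313·101.68 = 100.358.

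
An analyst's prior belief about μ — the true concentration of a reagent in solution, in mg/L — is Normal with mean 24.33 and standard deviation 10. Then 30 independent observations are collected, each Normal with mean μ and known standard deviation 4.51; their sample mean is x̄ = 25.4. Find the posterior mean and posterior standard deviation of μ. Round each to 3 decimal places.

Posterior mean ≈ 25.393; posterior SD ≈ 0.821

With known σ, the Normal prior is conjugate. Weight on the data is w = (n/σ²)/(n/σ² + 1/τ₀²) = 1.47492/(1.47492+0.0100000) = 0.99327.
Posterior mean = w·x̄ + (1−w)·μ₀ = 0.99327·25.4 + 0.0067344·24.33 = 25.393. Posterior variance = 1/(1.47492+0.0100000) = 0.673437, so SD = 0.821.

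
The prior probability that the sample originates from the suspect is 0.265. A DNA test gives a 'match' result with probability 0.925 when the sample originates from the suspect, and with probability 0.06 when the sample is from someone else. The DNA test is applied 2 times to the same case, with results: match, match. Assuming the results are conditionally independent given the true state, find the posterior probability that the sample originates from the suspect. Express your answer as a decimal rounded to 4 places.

With H the event that the sample originates from the suspect, the joint likelihood of the observed sequence is P(data|H) = 0.925·0.925 = 0.85563 and P(data|¬H) = 0.06·0.06 = 0.0036000.
Bayes: P(H|data) = 0.265·0.85563 / (0.265·0.85563 + 0.735·0.0036000) = 0.22674/0.22939 = 0.9885.

Posterior P(H) ≈ 0.9885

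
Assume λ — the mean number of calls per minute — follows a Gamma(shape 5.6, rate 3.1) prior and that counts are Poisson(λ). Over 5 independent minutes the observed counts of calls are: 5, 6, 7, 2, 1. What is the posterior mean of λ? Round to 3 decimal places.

Total count ∑xᵢ = 21 over n = 5 minutes.
Gamma is conjugate to the Poisson likelihood: posterior is Gamma(shape = 5.6+21 = 26.6, rate = 3.1+5 = 8.1).
Posterior mean = shape/rate = 26.6/8.1 = 3.284.

Posterior mean ≈ 3.284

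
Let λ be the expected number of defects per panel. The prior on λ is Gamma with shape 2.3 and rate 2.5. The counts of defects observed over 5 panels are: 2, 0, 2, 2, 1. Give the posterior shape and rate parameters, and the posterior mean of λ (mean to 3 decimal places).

Posterior: Gamma(shape=9.3, rate=7.5); mean ≈ 1.240

The Poisson likelihood adds the total count to the shape and the number of exposure periods to the rate. Here ∑xᵢ = 7 and n = 5, so shape 2.3→9.3 and rate 2.5→7.5.
E[λ | data] = 9.3/7.5 = 1.240.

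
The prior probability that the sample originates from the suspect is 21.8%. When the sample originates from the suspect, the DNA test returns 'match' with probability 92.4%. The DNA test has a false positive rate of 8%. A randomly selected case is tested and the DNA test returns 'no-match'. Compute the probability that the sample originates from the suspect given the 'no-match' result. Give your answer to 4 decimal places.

P(H | E) ≈ 0.0225

Write H for 'the sample originates from the suspect'. Prior odds H:¬H = 0.218/0.782 = 0.27877. For the 'no-match' outcome, the likelihood ratio is 0.076/0.92 = 0.082609.
Posterior odds = 0.27877 × 0.082609 = 0.023029, so P(H|E) = 0.023029/(1+0.023029) = 0.0225.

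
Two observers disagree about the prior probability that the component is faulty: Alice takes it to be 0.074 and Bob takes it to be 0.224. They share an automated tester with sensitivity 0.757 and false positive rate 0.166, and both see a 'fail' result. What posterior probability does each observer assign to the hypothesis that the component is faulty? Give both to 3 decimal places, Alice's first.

Alice: 0.267; Bob: 0.568

P('+'|H) = 0.757, P('+'|¬H) = 0.166.
Alice: numerator 0.757·0.074 = 0.056018; evidence = 0.056018+0.166·0.926 = 0.20973; posterior = 0.267.
Bob: numerator 0.757·0.224 = 0.16957; evidence = 0.16957+0.166·0.776 = 0.29838; posterior = 0.568.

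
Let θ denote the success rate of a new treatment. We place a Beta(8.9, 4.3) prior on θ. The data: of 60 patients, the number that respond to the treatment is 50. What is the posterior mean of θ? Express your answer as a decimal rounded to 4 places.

Posterior mean ≈ 0.8046

Observing 50 successes and 10 failures updates Beta(8.9, 4.3) by adding the success and failure counts to the two shape parameters: α = 8.9+50 = 58.9, β = 4.3+10 = 14.3.
Posterior mean = α/(α+β) = 58.9/73.2 = 0.8046.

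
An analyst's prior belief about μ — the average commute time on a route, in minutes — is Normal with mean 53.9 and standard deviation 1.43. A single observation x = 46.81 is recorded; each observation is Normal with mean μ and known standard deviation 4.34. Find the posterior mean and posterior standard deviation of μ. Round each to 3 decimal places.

Posterior mean ≈ 53.206; posterior SD ≈ 1.358

With known σ, the Normal prior is conjugate. Weight on the data is w = (n/σ²)/(n/σ² + 1/τ₀²) = 0.0530910/(0.0530910+0.489021) = 0.097933.
Posterior mean = w·x̄ + (1−w)·μ₀ = 0.097933·46.81 + 0.90207·53.9 = 53.206. Posterior variance = 1/(0.0530910+0.489021) = 1.84464, so SD = 1.358.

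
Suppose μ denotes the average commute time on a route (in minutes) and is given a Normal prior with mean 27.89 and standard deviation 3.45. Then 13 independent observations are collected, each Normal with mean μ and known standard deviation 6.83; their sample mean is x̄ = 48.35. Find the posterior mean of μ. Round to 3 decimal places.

With known σ, the Normal prior is conjugate. Weight on the data is w = (n/σ²)/(n/σ² + 1/τ₀²) = 0.278678/(0.278678+0.0840160) = 0.76836.
Posterior mean = w·x̄ + (1−w)·μ₀ = 0.76836·48.35 + 0.23164·27.89 = 43.611.

Posterior mean ≈ 43.611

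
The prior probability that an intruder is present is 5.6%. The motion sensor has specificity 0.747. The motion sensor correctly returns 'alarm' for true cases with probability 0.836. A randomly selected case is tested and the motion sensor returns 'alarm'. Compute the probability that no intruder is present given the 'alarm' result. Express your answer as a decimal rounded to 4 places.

Write H for 'an intruder is present'. Prior odds H:¬H = 0.056/0.944 = 0.059322. For the 'alarm' outcome, the likelihood ratio is 0.836/0.253 = 3.3043.
Posterior odds = 0.059322 × 3.3043 = 0.19602, so P(H|E) = 0.19602/(1+0.19602) = 0.1639. Then P(¬H|E) = 1 − 0.1639 = 0.8361.

P(¬H | E) ≈ 0.8361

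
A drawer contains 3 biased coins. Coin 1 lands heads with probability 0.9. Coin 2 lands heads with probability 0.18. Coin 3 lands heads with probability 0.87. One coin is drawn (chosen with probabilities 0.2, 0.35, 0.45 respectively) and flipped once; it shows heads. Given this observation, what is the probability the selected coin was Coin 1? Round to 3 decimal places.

P(heads|C1) = 0.9; P(heads|C2) = 0.18; P(heads|C3) = 0.87.
Prior × likelihood for each source: 0.2·0.9=0.1800, 0.35·0.18=0.06300, 0.45·0.87=0.3915. Summing gives P(heads) = 0.63450.
P(Coin 1 | heads) = 0.1800 / 0.63450 = 0.284.

Posterior probability ≈ 0.284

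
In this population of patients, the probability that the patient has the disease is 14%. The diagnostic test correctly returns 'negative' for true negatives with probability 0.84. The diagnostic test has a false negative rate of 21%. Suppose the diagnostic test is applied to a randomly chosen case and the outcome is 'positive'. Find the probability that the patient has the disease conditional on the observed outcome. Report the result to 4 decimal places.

P(H | E) ≈ 0.4456

Let H be the event that the patient has the disease. P(H) = 0.14, so P(¬H) = 0.86. With E the 'positive' result, P(E|H) = 0.79 and P(E|¬H) = 0.16.
P(E) = 0.79·0.14 + 0.16·0.86 = 0.11060 + 0.13760 = 0.24820.
By Bayes' theorem, P(H|E) = 0.11060 / 0.24820 = 0.4456.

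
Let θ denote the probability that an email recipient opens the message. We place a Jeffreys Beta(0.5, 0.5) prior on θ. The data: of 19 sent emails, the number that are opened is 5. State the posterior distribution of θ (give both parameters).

Posterior: Beta(5.5, 14.5)

The binomial likelihood is conjugate to the Beta prior: with 5 successes and 14 failures, the posterior is Beta(0.5+5, 0.5+14) = Beta(5.5, 14.5).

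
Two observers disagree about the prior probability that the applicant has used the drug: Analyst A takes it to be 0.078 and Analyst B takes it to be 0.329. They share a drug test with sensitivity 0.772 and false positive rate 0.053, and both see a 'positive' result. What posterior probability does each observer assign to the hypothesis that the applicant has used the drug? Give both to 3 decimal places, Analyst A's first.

Analyst A: 0.552; Analyst B: 0.877

The likelihood ratio for a 'positive' result is 0.772/0.053 = 14.566.
Analyst A: prior odds 0.078/0.922 = 0.084599; posterior odds 1.2323; posterior probability 0.552.
Analyst B: prior odds 0.329/0.671 = 0.49031; posterior odds 7.1419; posterior probability 0.877.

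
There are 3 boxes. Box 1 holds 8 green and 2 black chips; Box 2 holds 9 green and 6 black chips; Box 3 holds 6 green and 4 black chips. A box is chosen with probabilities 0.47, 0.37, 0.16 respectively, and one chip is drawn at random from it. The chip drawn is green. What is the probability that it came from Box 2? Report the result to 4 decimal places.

Posterior probability ≈ 0.3199

Tabulate prior·likelihood by source: [1] prior 0.47, lik 0.8, product 0.3760; [2] prior 0.37, lik 0.6, product 0.2220; [3] prior 0.16, lik 0.6, product 0.09600.
Normalizing constant = 0.69400; the posterior for Box 2 is its product over the sum, 0.2220/0.69400 = 0.3199.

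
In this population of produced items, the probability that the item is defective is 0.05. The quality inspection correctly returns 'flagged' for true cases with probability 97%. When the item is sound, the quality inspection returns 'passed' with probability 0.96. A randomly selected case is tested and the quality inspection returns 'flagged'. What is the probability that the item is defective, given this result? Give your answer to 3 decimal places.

P(H | E) ≈ 0.561

Let H be the event that the item is defective. P(H) = 0.05, so P(¬H) = 0.95. With E the 'flagged' result, P(E|H) = 0.97 and P(E|¬H) = 0.04.
P(E) = 0.97·0.05 + 0.04·0.95 = 0.048500 + 0.038000 = 0.086500.
By Bayes' theorem, P(H|E) = 0.048500 / 0.086500 = 0.561.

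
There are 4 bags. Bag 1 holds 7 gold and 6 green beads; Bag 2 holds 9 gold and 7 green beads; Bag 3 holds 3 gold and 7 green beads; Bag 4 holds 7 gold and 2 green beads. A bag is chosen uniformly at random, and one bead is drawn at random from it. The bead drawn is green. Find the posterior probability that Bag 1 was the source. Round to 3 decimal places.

Posterior probability ≈ 0.253

P(green|Bag 1) = 0.4615; P(green|Bag 2) = 0.4375; P(green|Bag 3) = 0.7; P(green|Bag 4) = 0.2222.
Prior × likelihood for each source: 0.25·0.4615=0.1154, 0.25·0.4375=0.1094, 0.25·0.7=0.1750, 0.25·0.2222=0.05556. Summing gives P(green) = 0.45532.
P(Bag 1 | green) = 0.1154 / 0.45532 = 0.253.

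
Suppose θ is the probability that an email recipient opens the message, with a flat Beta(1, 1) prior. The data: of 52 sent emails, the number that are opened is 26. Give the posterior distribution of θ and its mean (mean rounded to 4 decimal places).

The binomial likelihood is conjugate to the Beta prior: with 26 successes and 26 failures, the posterior is Beta(1+26, 1+26) = Beta(27, 27).
E[θ | data] = 27/(27+27) = 0.5000.

Posterior: Beta(27, 27); mean ≈ 0.5000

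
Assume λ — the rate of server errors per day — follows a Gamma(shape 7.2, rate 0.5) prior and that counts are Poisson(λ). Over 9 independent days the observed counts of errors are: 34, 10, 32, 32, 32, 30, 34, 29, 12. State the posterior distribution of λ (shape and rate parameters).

Total count ∑xᵢ = 245 over n = 9 days.
Gamma is conjugate to the Poisson likelihood: posterior is Gamma(shape = 7.2+245 = 252.2, rate = 0.5+9 = 9.5).

Posterior: Gamma(shape=252.2, rate=9.5)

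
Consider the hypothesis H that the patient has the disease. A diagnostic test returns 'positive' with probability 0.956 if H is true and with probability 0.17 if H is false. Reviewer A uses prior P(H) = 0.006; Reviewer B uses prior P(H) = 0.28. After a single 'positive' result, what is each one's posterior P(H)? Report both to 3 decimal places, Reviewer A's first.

The likelihood ratio for a 'positive' result is 0.956/0.17 = 5.6235.
Reviewer A: prior odds 0.006/0.994 = 0.0060362; posterior odds 0.033945; posterior probability 0.033.
Reviewer B: prior odds 0.28/0.72 = 0.38889; posterior odds 2.1869; posterior probability 0.686.

Reviewer A: 0.033; Reviewer B: 0.686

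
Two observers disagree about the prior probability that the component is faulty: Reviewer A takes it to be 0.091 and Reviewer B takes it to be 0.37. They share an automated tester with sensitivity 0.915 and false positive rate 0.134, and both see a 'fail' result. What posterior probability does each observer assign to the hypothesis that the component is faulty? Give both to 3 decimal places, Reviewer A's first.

P('+'|H) = 0.915, P('+'|¬H) = 0.134.
Reviewer A: numerator 0.915·0.091 = 0.083265; evidence = 0.083265+0.134·0.909 = 0.20507; posterior = 0.406.
Reviewer B: numerator 0.915·0.37 = 0.33855; evidence = 0.33855+0.134·0.63 = 0.42297; posterior = 0.800.

Reviewer A: 0.406; Reviewer B: 0.800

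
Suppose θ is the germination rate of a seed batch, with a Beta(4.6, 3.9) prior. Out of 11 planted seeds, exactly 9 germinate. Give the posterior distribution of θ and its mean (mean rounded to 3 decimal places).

The binomial likelihood is conjugate to the Beta prior: with 9 successes and 2 failures, the posterior is Beta(4.6+9, 3.9+2) = Beta(13.6, 5.9).
Posterior mean = α/(α+β) = 13.6/19.5 = 0.697.

Posterior: Beta(13.6, 5.9); mean ≈ 0.697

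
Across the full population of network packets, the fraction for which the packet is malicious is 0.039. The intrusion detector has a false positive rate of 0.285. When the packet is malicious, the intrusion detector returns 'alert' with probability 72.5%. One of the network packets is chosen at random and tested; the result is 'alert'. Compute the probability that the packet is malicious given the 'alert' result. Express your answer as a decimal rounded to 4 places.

P(H | E) ≈ 0.0936

Let H be the event that the packet is malicious. P(H) = 0.039, so P(¬H) = 0.961. With E the 'alert' result, P(E|H) = 0.725 and P(E|¬H) = 0.285.
P(E) = 0.725·0.039 + 0.285·0.961 = 0.028275 + 0.27388 = 0.30216.
By Bayes' theorem, P(H|E) = 0.028275 / 0.30216 = 0.0936.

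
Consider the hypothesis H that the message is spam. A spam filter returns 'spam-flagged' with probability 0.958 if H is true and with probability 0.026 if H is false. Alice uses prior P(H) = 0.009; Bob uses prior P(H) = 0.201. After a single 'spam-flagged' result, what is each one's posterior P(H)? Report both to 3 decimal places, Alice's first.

The likelihood ratio for a 'spam-flagged' result is 0.958/0.026 = 36.846.
Alice: prior odds 0.009/0.991 = 0.0090817; posterior odds 0.33463; posterior probability 0.251.
Bob: prior odds 0.201/0.799 = 0.25156; posterior odds 9.2692; posterior probability 0.903.

Alice: 0.251; Bob: 0.903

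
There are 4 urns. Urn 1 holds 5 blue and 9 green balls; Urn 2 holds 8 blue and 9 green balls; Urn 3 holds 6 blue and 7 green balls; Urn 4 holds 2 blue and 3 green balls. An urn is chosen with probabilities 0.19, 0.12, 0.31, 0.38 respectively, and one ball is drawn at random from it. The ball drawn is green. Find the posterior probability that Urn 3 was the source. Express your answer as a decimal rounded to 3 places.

Posterior probability ≈ 0.288

P(green|Urn 1) = 0.6429; P(green|Urn 2) = 0.5294; P(green|Urn 3) = 0.5385; P(green|Urn 4) = 0.6.
Prior × likelihood for each source: 0.19·0.6429=0.1221, 0.12·0.5294=0.06353, 0.31·0.5385=0.1669, 0.38·0.6=0.2280. Summing gives P(green) = 0.58060.
P(Urn 3 | green) = 0.1669 / 0.58060 = 0.288.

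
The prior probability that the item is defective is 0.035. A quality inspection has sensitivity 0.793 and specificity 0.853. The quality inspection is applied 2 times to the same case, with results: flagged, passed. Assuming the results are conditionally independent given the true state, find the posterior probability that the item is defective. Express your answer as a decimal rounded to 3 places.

With H the event that the item is defective, the joint likelihood of the observed sequence is P(data|H) = 0.793·0.207 = 0.16415 and P(data|¬H) = 0.147·0.853 = 0.12539.
Bayes: P(H|data) = 0.035·0.16415 / (0.035·0.16415 + 0.965·0.12539) = 0.0057453/0.12675 = 0.0453.

Posterior P(H) ≈ 0.045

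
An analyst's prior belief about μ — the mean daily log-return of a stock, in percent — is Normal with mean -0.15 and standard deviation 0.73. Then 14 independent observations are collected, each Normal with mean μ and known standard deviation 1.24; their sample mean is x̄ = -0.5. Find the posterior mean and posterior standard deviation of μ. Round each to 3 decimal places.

Prior precision 1/τ₀² = 1/0.73² = 1.87652; data precision n/σ² = 14/1.24² = 9.10510.
Posterior precision = 1.87652 + 9.10510 = 10.9816, giving posterior SD = 1/√10.9816 = 0.302.
Posterior mean = (1.87652·-0.15 + 9.10510·-0.5) / 10.9816 = -0.440.

Posterior mean ≈ -0.440; posterior SD ≈ 0.302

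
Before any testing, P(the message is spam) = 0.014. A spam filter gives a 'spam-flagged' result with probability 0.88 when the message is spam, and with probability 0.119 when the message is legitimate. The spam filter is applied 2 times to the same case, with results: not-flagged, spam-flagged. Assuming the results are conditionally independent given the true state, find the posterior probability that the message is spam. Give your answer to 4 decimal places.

With H the event that the message is spam, the joint likelihood of the observed sequence is P(data|H) = 0.12·0.88 = 0.10560 and P(data|¬H) = 0.881·0.119 = 0.10484.
Bayes: P(H|data) = 0.014·0.10560 / (0.014·0.10560 + 0.986·0.10484) = 0.0014784/0.10485 = 0.0141.

Posterior P(H) ≈ 0.0141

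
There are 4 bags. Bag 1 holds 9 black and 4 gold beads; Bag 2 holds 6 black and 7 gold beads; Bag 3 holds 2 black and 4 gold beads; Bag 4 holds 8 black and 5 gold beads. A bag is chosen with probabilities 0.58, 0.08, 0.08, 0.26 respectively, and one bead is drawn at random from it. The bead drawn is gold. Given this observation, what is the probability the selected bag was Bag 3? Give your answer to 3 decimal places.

Tabulate prior·likelihood by source: [1] prior 0.58, lik 0.3077, product 0.1785; [2] prior 0.08, lik 0.5385, product 0.04308; [3] prior 0.08, lik 0.6667, product 0.05333; [4] prior 0.26, lik 0.3846, product 0.1000.
Normalizing constant = 0.37487; the posterior for Bag 3 is its product over the sum, 0.05333/0.37487 = 0.142.

Posterior probability ≈ 0.142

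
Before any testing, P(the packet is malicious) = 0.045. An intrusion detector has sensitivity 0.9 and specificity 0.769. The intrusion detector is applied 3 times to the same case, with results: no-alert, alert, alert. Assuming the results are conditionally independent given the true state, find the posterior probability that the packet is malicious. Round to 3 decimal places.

Let H be the event that the packet is malicious; start with P(H) = 0.045. P('alert'|H) = 0.9, P('alert'|¬H) = 0.231.
Update on result 1 ('no-alert'): P(H) ← 0.1·0.0450 / (0.1·0.0450 + 0.769·0.9550) = 0.0045000/0.73889 = 0.0061.
Update on result 2 ('alert'): P(H) ← 0.9·0.0061 / (0.9·0.0061 + 0.231·0.9939) = 0.0054812/0.23507 = 0.0233.
Update on result 3 ('alert'): P(H) ← 0.9·0.0233 / (0.9·0.0233 + 0.231·0.9767) = 0.020985/0.24660 = 0.0851.

Posterior P(H) ≈ 0.085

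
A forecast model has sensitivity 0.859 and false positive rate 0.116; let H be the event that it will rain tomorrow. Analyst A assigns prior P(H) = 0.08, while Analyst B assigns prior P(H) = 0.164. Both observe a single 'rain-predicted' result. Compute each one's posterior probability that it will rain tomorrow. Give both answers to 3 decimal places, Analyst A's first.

The likelihood ratio for a 'rain-predicted' result is 0.859/0.116 = 7.4052.
Analyst A: prior odds 0.08/0.92 = 0.086957; posterior odds 0.64393; posterior probability 0.392.
Analyst B: prior odds 0.164/0.836 = 0.19617; posterior odds 1.4527; posterior probability 0.592.

Analyst A: 0.392; Analyst B: 0.592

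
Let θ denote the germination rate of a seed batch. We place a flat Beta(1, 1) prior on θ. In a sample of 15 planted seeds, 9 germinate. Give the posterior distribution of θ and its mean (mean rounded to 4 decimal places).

Posterior: Beta(10, 7); mean ≈ 0.5882

The binomial likelihood is conjugate to the Beta prior: with 9 successes and 6 failures, the posterior is Beta(1+9, 1+6) = Beta(10, 7).
Posterior mean = α/(α+β) = 10/17 = 0.5882.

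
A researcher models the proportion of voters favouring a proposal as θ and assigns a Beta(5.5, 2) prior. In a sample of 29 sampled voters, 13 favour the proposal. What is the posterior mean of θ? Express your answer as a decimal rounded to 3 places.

Posterior mean ≈ 0.507

The binomial likelihood is conjugate to the Beta prior: with 13 successes and 16 failures, the posterior is Beta(5.5+13, 2+16) = Beta(18.5, 18).
E[θ | data] = 18.5/(18.5+18) = 0.507.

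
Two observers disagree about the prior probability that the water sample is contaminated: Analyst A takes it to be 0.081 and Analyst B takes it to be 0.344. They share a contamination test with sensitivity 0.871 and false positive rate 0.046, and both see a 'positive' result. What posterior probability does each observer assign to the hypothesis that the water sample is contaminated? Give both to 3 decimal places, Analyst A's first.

P('+'|H) = 0.871, P('+'|¬H) = 0.046.
Analyst A: numerator 0.871·0.081 = 0.070551; evidence = 0.070551+0.046·0.919 = 0.11283; posterior = 0.625.
Analyst B: numerator 0.871·0.344 = 0.29962; evidence = 0.29962+0.046·0.656 = 0.32980; posterior = 0.909.

Analyst A: 0.625; Analyst B: 0.909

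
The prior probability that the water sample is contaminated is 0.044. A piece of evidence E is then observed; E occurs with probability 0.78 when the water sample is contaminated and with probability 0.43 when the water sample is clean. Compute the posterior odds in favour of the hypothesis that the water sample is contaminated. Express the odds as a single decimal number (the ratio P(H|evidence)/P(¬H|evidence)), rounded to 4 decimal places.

Posterior odds ≈ 0.0835

Prior odds = 0.044/(1−0.044) = 0.046025. In log-odds, ln(0.046025) = -3.0786.
Add log likelihood ratio: ln(1.8140) = 0.59551.
Posterior log-odds = -2.4831, so posterior odds = exp(-2.4831) = 0.083487.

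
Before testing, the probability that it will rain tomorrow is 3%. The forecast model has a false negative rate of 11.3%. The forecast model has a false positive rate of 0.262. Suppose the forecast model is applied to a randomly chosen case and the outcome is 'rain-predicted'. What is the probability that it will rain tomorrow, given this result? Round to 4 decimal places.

Let H be the event that it will rain tomorrow. P(H) = 0.03, so P(¬H) = 0.97. With E the 'rain-predicted' result, P(E|H) = 0.887 and P(E|¬H) = 0.262.
P(E) = 0.887·0.03 + 0.262·0.97 = 0.026610 + 0.25414 = 0.28075.
By Bayes' theorem, P(H|E) = 0.026610 / 0.28075 = 0.0948.

P(H | E) ≈ 0.0948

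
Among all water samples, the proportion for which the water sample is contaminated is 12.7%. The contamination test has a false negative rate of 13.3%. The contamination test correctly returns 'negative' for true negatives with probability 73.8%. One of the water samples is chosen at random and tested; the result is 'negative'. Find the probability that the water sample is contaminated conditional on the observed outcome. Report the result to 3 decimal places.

P(H | E) ≈ 0.026

Write H for 'the water sample is contaminated'. Prior odds H:¬H = 0.127/0.873 = 0.14548. For the 'negative' outcome, the likelihood ratio is 0.133/0.738 = 0.18022.
Posterior odds = 0.14548 × 0.18022 = 0.026217, so P(H|E) = 0.026217/(1+0.026217) = 0.026.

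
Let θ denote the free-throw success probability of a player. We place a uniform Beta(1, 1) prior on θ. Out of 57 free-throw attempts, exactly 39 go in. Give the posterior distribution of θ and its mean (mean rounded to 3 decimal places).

Posterior: Beta(40, 19); mean ≈ 0.678

Observing 39 successes and 18 failures updates Beta(1, 1) by adding the success and failure counts to the two shape parameters: α = 1+39 = 40, β = 1+18 = 19.
E[θ | data] = 40/(40+19) = 0.678.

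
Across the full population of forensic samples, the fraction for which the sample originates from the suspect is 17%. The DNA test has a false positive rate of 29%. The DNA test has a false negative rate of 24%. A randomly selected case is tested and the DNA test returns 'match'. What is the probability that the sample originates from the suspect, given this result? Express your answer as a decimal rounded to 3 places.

Let H be the event that the sample originates from the suspect. P(H) = 0.17, so P(¬H) = 0.83. With E the 'match' result, P(E|H) = 0.76 and P(E|¬H) = 0.29.
P(E) = 0.76·0.17 + 0.29·0.83 = 0.12920 + 0.24070 = 0.36990.
By Bayes' theorem, P(H|E) = 0.12920 / 0.36990 = 0.349.

P(H | E) ≈ 0.349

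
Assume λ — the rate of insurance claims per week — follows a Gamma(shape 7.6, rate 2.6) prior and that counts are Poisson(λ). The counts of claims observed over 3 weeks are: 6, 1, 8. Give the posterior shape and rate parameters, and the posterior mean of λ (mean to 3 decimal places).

Posterior: Gamma(shape=22.6, rate=5.6); mean ≈ 4.036

The Poisson likelihood adds the total count to the shape and the number of exposure periods to the rate. Here ∑xᵢ = 15 and n = 3, so shape 7.6→22.6 and rate 2.6→5.6.
E[λ | data] = 22.6/5.6 = 4.036.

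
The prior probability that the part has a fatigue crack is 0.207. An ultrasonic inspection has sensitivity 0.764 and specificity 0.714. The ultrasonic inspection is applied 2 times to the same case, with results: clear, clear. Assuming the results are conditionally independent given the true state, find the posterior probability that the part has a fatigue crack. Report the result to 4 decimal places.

Posterior P(H) ≈ 0.0277

With H the event that the part has a fatigue crack, the joint likelihood of the observed sequence is P(data|H) = 0.236·0.236 = 0.055696 and P(data|¬H) = 0.714·0.714 = 0.50980.
Bayes: P(H|data) = 0.207·0.055696 / (0.207·0.055696 + 0.793·0.50980) = 0.011529/0.41580 = 0.0277.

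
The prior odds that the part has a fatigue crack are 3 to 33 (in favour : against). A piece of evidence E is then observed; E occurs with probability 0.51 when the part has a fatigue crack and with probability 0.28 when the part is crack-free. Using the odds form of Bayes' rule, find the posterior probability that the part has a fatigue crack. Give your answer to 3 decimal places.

Prior odds = 3/33 = 0.090909. In log-odds, ln(0.090909) = -2.3979.
Add log likelihood ratio: ln(1.8214) = 0.59962.
Posterior log-odds = -1.7983, so posterior odds = exp(-1.7983) = 0.16558. Converting, P(H|E) = 0.16558/1.1656 = 0.142.

Posterior probability ≈ 0.142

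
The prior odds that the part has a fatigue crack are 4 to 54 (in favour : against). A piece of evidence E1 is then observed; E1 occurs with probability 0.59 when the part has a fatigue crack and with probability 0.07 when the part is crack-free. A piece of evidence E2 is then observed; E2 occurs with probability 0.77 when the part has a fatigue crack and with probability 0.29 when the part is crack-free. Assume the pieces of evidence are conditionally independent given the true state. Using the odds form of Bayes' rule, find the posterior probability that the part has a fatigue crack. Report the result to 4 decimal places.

Prior odds = 4/54 = 0.074074. In log-odds, ln(0.074074) = -2.6027.
Add log likelihood ratios: ln(8.4286) + ln(2.6552) = 3.1081.
Posterior log-odds = 0.50545, so posterior odds = exp(0.50545) = 1.6577. Converting, P(H|E) = 1.6577/2.6577 = 0.6237.

Posterior probability ≈ 0.6237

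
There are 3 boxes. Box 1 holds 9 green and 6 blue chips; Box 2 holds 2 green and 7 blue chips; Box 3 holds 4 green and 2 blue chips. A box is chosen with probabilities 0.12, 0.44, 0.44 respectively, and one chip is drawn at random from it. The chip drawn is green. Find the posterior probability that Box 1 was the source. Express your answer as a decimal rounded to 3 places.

P(green|Box 1) = 0.6; P(green|Box 2) = 0.2222; P(green|Box 3) = 0.6667.
Prior × likelihood for each source: 0.12·0.6=0.07200, 0.44·0.2222=0.09778, 0.44·0.6667=0.2933. Summing gives P(green) = 0.46311.
P(Box 1 | green) = 0.07200 / 0.46311 = 0.155.

Posterior probability ≈ 0.155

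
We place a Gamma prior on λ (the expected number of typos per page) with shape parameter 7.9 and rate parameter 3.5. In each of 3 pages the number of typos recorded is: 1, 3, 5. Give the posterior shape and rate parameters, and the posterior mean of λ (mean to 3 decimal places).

Total count ∑xᵢ = 9 over n = 3 pages.
Gamma is conjugate to the Poisson likelihood: posterior is Gamma(shape = 7.9+9 = 16.9, rate = 3.5+3 = 6.5).
E[λ | data] = 16.9/6.5 = 2.600.

Posterior: Gamma(shape=16.9, rate=6.5); mean ≈ 2.600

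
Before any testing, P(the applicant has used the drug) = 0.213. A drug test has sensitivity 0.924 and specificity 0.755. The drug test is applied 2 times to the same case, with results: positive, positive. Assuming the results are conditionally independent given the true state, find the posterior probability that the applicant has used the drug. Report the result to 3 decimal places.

Posterior P(H) ≈ 0.794

Let H be the event that the applicant has used the drug; start with P(H) = 0.213. P('positive'|H) = 0.924, P('positive'|¬H) = 0.245.
Update on result 1 ('positive'): P(H) ← 0.924·0.2130 / (0.924·0.2130 + 0.245·0.7870) = 0.19681/0.38963 = 0.5051.
Update on result 2 ('positive'): P(H) ← 0.924·0.5051 / (0.924·0.5051 + 0.245·0.4949) = 0.46674/0.58798 = 0.7938.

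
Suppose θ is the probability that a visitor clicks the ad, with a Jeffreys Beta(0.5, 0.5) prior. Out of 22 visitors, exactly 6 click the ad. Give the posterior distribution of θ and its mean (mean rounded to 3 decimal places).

Posterior: Beta(6.5, 16.5); mean ≈ 0.283

The binomial likelihood is conjugate to the Beta prior: with 6 successes and 16 failures, the posterior is Beta(0.5+6, 0.5+16) = Beta(6.5, 16.5).
Posterior mean = α/(α+β) = 6.5/23 = 0.283.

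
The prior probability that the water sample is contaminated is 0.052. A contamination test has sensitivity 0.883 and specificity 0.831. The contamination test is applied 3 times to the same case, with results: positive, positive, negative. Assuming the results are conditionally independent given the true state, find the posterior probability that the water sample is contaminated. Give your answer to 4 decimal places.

Posterior P(H) ≈ 0.1741

Let H be the event that the water sample is contaminated; start with P(H) = 0.052. P('positive'|H) = 0.883, P('positive'|¬H) = 0.169.
Update on result 1 ('positive'): P(H) ← 0.883·0.0520 / (0.883·0.0520 + 0.169·0.9480) = 0.045916/0.20613 = 0.2228.
Update on result 2 ('positive'): P(H) ← 0.883·0.2228 / (0.883·0.2228 + 0.169·0.7772) = 0.19669/0.32805 = 0.5996.
Update on result 3 ('negative'): P(H) ← 0.117·0.5996 / (0.117·0.5996 + 0.831·0.4004) = 0.070152/0.40290 = 0.1741.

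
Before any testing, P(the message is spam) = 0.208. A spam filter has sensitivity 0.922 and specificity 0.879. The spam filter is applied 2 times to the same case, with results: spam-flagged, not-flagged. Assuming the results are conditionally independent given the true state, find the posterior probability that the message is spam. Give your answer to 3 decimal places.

Posterior P(H) ≈ 0.151

With H the event that the message is spam, the joint likelihood of the observed sequence is P(data|H) = 0.922·0.078 = 0.071916 and P(data|¬H) = 0.121·0.879 = 0.10636.
Bayes: P(H|data) = 0.208·0.071916 / (0.208·0.071916 + 0.792·0.10636) = 0.014959/0.099195 = 0.1508.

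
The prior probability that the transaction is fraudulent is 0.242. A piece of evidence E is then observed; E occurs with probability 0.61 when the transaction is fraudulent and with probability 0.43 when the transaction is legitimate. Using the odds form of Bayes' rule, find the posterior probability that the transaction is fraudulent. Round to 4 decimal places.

Posterior probability ≈ 0.3117

Prior odds = 0.242/(1−0.242) = 0.31926.
Likelihood ratio for E = 0.61/0.43 = 1.4186.
Posterior odds = prior odds × LR = 0.45291.
Posterior probability = odds/(1+odds) = 0.45291/1.4529 = 0.3117.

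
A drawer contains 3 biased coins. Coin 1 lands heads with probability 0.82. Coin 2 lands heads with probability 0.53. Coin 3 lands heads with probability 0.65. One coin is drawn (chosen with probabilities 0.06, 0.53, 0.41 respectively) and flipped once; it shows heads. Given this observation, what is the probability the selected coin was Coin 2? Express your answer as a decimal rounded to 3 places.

Posterior probability ≈ 0.471

P(heads|C1) = 0.82; P(heads|C2) = 0.53; P(heads|C3) = 0.65.
Prior × likelihood for each source: 0.06·0.82=0.04920, 0.53·0.53=0.2809, 0.41·0.65=0.2665. Summing gives P(heads) = 0.59660.
P(Coin 2 | heads) = 0.2809 / 0.59660 = 0.471.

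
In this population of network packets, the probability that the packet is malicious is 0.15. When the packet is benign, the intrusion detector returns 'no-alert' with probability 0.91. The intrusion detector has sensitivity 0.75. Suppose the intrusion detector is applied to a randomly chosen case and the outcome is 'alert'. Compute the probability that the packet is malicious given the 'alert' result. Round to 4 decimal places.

P(H | E) ≈ 0.5952

Write H for 'the packet is malicious'. Prior odds H:¬H = 0.15/0.85 = 0.17647. For the 'alert' outcome, the likelihood ratio is 0.75/0.09 = 8.3333.
Posterior odds = 0.17647 × 8.3333 = 1.4706, so P(H|E) = 1.4706/(1+1.4706) = 0.5952.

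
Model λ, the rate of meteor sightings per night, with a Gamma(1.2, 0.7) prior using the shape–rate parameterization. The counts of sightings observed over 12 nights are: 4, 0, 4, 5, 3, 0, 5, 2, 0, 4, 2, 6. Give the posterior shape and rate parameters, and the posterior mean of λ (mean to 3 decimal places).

The Poisson likelihood adds the total count to the shape and the number of exposure periods to the rate. Here ∑xᵢ = 35 and n = 12, so shape 1.2→36.2 and rate 0.7→12.7.
Posterior mean = shape/rate = 36.2/12.7 = 2.850.

Posterior: Gamma(shape=36.2, rate=12.7); mean ≈ 2.850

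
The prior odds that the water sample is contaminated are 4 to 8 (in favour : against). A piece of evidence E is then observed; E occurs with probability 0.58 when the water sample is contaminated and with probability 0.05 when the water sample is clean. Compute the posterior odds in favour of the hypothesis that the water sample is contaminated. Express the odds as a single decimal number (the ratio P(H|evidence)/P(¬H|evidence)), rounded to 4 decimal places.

Posterior odds ≈ 5.8000

Prior odds = 4/8 = 0.50000.
Likelihood ratio for E = 0.58/0.05 = 11.600.
Posterior odds = prior odds × LR = 5.8000.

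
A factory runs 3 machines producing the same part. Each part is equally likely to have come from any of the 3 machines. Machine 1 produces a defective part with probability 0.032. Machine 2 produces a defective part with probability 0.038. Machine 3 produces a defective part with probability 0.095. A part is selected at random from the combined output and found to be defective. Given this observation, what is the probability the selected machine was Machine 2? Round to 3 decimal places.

Tabulate prior·likelihood by source: [1] prior 0.333333, lik 0.032, product 0.01067; [2] prior 0.333333, lik 0.038, product 0.01267; [3] prior 0.333333, lik 0.095, product 0.03167.
Normalizing constant = 0.055000; the posterior for Machine 2 is its product over the sum, 0.01267/0.055000 = 0.230.

Posterior probability ≈ 0.230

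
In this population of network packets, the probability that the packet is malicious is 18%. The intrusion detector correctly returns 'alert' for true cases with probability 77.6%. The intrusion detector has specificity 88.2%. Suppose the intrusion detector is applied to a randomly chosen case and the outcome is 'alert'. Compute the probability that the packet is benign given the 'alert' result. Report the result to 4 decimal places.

Let H be the event that the packet is malicious. P(H) = 0.18, so P(¬H) = 0.82. With E the 'alert' result, P(E|H) = 0.776 and P(E|¬H) = 0.118.
P(E) = 0.776·0.18 + 0.118·0.82 = 0.13968 + 0.096760 = 0.23644.
By Bayes' theorem, P(H|E) = 0.13968 / 0.23644 = 0.5908. Hence P(¬H|E) = 1 − 0.5908 = 0.4092.

P(¬H | E) ≈ 0.4092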